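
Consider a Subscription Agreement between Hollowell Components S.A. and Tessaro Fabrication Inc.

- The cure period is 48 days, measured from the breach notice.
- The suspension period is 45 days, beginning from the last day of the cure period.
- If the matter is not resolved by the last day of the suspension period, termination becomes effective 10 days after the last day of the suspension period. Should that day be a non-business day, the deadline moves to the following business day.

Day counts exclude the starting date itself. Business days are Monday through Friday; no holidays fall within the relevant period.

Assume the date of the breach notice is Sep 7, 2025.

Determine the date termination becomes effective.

The last day of the cure period: Sep 7, 2025 + 48 days = Oct 25, 2025.
Adding 45 calendar days to Oct 25, 2025 gives Dec 9, 2025, which is the last day of the suspension period.
The date termination becomes effective: Dec 9, 2025 + 10 days = Dec 19, 2025. Dec 19, 2025 is a Friday, so no roll-forward applies.

Dec 19, 2025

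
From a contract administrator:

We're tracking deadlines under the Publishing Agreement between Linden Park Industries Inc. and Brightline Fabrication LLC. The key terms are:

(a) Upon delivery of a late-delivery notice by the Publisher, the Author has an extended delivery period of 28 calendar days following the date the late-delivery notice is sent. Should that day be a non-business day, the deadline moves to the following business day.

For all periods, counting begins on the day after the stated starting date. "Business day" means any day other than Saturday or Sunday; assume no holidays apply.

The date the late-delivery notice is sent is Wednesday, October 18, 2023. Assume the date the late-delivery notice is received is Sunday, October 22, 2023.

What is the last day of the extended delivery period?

November 15, 2023

The last day of the extended delivery period: 28 calendar days after October 18, 2023 is November 15, 2023. November 15, 2023 is a Wednesday, so no roll-forward applies.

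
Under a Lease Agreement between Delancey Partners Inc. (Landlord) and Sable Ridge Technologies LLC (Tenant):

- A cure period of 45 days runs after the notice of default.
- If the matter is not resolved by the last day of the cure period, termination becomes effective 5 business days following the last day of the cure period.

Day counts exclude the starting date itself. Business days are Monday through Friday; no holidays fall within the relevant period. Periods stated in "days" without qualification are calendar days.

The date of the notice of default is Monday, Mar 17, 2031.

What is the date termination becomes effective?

May 8, 2031

The last day of the cure period: 45 calendar days after Mar 17, 2031 is May 1, 2031.
The date termination becomes effective: 5 business days after Thursday, May 1, 2031, skipping weekends — May 2, May 5, May 6, May 7, May 8 — lands on Thursday, May 8, 2031.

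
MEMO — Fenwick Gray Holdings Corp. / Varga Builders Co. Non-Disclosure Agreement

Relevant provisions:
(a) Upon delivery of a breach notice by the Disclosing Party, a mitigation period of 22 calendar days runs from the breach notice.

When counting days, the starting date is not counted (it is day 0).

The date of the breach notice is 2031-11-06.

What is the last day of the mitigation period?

2031-11-28

Adding 22 calendar days to 2031-11-06 gives 2031-11-28, which is the last day of the mitigation period.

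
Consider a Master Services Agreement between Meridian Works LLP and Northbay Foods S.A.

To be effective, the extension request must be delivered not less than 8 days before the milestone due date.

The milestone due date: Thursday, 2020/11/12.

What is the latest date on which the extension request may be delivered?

2020/11/04

Counting back 8 calendar days from 2020/11/12 gives 2020/11/04.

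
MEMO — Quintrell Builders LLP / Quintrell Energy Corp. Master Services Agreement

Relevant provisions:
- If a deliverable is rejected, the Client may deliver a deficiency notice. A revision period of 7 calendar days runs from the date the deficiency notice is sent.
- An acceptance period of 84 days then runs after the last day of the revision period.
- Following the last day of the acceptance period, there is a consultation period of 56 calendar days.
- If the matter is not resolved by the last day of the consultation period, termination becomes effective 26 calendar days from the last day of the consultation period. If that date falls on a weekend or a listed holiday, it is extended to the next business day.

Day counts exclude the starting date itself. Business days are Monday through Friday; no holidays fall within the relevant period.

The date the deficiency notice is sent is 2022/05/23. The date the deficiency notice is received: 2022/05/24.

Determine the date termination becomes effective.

Adding 7 calendar days to 2022/05/23 gives 2022/05/30, which is the last day of the revision period.
Adding 84 calendar days to 2022/05/30 gives 2022/08/22, which is the last day of the acceptance period.
Adding 56 calendar days to 2022/08/22 gives 2022/10/17, which is the last day of the consultation period.
Adding 26 calendar days to 2022/10/17 gives 2022/11/12, which is the date termination becomes effective. That falls on a Saturday, so it rolls to the next business day, Monday, 2022/11/14.

2022/11/14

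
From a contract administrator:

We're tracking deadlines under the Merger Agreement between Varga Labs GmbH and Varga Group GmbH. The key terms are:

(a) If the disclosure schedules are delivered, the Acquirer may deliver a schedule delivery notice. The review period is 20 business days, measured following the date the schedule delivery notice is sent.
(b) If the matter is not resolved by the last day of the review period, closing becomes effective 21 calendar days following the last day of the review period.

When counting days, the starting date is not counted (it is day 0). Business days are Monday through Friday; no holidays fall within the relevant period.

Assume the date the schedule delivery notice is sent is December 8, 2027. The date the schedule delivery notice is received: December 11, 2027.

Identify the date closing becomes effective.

From Wednesday, December 8, 2027, 20 business days (Dec 9, Dec 10, Dec 13, Dec 14, …, Jan 3, Jan 4, Jan 5, skipping weekends) brings us to Wednesday, January 5, 2028, which is the last day of the review period.
The date closing becomes effective: January 5, 2028 + 21 days = January 26, 2028.

January 26, 2028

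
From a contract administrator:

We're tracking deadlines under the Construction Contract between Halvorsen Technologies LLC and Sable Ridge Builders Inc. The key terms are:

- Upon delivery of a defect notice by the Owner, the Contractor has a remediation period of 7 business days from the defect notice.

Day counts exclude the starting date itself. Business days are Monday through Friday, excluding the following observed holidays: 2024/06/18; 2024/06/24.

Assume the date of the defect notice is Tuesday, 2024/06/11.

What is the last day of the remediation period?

The last day of the remediation period: counting 7 business days from Tuesday, 2024/06/11 (Jun 12, Jun 13, Jun 14, Jun 17, Jun 19, Jun 20, Jun 21, skipping weekends and the listed holiday on Jun 18) reaches Friday, 2024/06/21.

2024/06/21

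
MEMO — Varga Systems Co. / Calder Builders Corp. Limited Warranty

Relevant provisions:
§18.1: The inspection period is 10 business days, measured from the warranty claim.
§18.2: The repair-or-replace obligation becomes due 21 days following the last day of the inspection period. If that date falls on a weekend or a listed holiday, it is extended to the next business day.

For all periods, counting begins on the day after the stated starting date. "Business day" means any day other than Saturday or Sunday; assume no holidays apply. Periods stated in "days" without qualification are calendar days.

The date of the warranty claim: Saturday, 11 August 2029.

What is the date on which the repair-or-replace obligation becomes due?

14 September 2029

The last day of the inspection period: 10 business days after Saturday, 11 August 2029, skipping weekends — Aug 13, Aug 14, Aug 15, Aug 16, Aug 17, Aug 20, Aug 21, Aug 22, Aug 23, Aug 24 — lands on Friday, 24 August 2029.
The date on which the repair-or-replace obligation becomes due: 24 August 2029 + 21 days = 14 September 2029. 14 September 2029 is a Friday, so no roll-forward applies.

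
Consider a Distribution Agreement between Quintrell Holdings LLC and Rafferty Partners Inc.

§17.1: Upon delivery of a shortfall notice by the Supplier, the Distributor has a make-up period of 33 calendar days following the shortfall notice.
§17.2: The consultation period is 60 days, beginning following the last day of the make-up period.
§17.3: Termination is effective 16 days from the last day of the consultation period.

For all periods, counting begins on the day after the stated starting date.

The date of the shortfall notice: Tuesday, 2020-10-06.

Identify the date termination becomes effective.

The last day of the make-up period: 33 calendar days after 2020-10-06 is 2020-11-08.
Adding 60 calendar days to 2020-11-08 gives 2021-01-07, which is the last day of the consultation period.
The date termination becomes effective: 2021-01-07 + 16 days = 2021-01-23.

2021-01-23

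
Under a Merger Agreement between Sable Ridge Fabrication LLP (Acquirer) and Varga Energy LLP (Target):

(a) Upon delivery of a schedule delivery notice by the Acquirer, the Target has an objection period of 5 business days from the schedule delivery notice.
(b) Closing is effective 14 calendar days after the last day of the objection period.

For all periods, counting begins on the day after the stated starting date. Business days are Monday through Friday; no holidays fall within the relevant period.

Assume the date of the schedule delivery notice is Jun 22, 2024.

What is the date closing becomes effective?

Jul 12, 2024

The last day of the objection period: counting 5 business days from Saturday, Jun 22, 2024 (Jun 24, Jun 25, Jun 26, Jun 27, Jun 28, skipping weekends) reaches Friday, Jun 28, 2024.
The date closing becomes effective: Jun 28, 2024 + 14 days = Jul 12, 2024.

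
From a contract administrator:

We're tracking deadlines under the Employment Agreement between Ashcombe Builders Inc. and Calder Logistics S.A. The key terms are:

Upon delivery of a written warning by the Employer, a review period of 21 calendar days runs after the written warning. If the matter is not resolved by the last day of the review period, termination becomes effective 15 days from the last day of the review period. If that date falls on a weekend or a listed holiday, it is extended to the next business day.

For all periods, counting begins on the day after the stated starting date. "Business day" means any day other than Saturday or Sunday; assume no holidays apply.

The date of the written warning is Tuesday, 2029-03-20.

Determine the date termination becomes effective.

Adding 21 calendar days to 2029-03-20 gives 2029-04-10, which is the last day of the review period.
The date termination becomes effective: 2029-04-10 + 15 days = 2029-04-25. 2029-04-25 is a Wednesday, so no roll-forward applies.

2029-04-25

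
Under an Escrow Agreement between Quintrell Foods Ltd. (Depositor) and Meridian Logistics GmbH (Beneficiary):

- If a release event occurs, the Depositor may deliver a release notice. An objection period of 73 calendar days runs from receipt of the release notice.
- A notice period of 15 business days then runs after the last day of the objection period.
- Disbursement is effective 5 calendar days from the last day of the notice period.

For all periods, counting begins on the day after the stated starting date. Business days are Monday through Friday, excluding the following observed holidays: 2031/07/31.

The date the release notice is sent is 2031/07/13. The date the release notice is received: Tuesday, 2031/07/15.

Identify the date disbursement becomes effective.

The last day of the objection period: 73 calendar days after 2031/07/15 is 2031/09/26.
The last day of the notice period: 15 business days after Friday, 2031/09/26, skipping weekends — Sep 29, Sep 30, Oct 1, Oct 2, …, Oct 15, Oct 16, Oct 17 — lands on Friday, 2031/10/17.
The date disbursement becomes effective: 5 calendar days after 2031/10/17 is 2031/10/22.

2031/10/22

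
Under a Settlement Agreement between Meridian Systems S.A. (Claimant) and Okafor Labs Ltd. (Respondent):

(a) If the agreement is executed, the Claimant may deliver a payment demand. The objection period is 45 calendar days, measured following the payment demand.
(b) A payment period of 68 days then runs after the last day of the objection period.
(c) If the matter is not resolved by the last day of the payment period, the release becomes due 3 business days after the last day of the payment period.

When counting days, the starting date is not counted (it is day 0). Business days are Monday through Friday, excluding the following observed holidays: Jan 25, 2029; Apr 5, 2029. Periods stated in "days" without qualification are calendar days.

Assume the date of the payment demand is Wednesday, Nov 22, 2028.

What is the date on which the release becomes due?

The last day of the objection period: 45 calendar days after Nov 22, 2028 is Jan 6, 2029.
The last day of the payment period: 68 calendar days after Jan 6, 2029 is Mar 15, 2029.
From Thursday, Mar 15, 2029, 3 business days (Mar 16, Mar 19, Mar 20, skipping weekends) brings us to Tuesday, Mar 20, 2029, which is the date on which the release becomes due.

Mar 20, 2029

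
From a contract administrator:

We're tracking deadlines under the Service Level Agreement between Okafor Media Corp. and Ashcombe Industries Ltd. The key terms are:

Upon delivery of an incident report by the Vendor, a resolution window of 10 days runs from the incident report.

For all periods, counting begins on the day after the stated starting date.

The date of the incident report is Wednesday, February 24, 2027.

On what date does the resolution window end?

March 6, 2027

Adding 10 calendar days to February 24, 2027 gives March 6, 2027, which is the last day of the resolution window.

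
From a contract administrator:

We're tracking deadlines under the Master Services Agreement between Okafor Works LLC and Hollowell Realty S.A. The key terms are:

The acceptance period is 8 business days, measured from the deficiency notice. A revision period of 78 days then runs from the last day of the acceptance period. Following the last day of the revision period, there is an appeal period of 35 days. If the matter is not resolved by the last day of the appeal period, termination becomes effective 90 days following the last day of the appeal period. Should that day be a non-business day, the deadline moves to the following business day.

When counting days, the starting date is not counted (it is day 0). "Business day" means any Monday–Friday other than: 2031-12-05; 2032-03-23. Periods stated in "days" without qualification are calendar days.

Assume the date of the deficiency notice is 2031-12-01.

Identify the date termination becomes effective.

The last day of the acceptance period: 8 business days after Monday, 2031-12-01, skipping weekends and the listed holiday on Dec 5 — Dec 2, Dec 3, Dec 4, Dec 8, Dec 9, Dec 10, Dec 11, Dec 12 — lands on Friday, 2031-12-12.
Adding 78 calendar days to 2031-12-12 gives 2032-02-28, which is the last day of the revision period.
The last day of the appeal period: 35 calendar days after 2032-02-28 is 2032-04-03.
The date termination becomes effective: 2032-04-03 + 90 days = 2032-07-02. 2032-07-02 is a Friday and is not a listed holiday, so no roll-forward applies.

2032-07-02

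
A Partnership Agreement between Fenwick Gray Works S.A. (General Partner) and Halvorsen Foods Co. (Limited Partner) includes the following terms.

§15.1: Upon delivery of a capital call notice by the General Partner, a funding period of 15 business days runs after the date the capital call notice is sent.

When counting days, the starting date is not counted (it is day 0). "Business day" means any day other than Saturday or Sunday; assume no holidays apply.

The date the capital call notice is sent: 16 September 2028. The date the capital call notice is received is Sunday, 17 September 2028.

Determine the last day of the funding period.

The last day of the funding period: 15 business days after Saturday, 16 September 2028, skipping weekends — Sep 18, Sep 19, Sep 20, Sep 21, …, Oct 4, Oct 5, Oct 6 — lands on Friday, 6 October 2028.

6 October 2028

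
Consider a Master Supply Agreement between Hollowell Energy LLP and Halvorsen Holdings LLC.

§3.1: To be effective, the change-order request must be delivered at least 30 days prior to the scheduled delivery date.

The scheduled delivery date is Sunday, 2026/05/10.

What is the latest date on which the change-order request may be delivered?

2026/05/10 minus 30 days is 2026/04/10.

2026/04/10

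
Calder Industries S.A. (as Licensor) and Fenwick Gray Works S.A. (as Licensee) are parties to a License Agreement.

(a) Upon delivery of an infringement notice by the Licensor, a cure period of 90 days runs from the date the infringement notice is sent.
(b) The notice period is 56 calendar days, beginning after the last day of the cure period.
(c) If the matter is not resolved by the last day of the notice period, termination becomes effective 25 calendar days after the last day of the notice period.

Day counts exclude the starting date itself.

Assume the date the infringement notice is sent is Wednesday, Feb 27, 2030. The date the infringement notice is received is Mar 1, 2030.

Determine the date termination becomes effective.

Aug 17, 2030

Adding 90 calendar days to Feb 27, 2030 gives May 28, 2030, which is the last day of the cure period.
The last day of the notice period: May 28, 2030 + 56 days = Jul 23, 2030.
The date termination becomes effective: 25 calendar days after Jul 23, 2030 is Aug 17, 2030.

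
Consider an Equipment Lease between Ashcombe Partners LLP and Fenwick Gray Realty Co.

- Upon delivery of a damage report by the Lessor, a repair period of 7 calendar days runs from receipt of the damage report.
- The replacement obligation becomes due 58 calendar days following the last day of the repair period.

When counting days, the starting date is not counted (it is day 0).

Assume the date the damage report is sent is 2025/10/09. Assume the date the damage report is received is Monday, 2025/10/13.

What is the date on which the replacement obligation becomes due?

2025/12/17

The last day of the repair period: 2025/10/13 + 7 days = 2025/10/20.
The date on which the replacement obligation becomes due: 58 calendar days after 2025/10/20 is 2025/12/17.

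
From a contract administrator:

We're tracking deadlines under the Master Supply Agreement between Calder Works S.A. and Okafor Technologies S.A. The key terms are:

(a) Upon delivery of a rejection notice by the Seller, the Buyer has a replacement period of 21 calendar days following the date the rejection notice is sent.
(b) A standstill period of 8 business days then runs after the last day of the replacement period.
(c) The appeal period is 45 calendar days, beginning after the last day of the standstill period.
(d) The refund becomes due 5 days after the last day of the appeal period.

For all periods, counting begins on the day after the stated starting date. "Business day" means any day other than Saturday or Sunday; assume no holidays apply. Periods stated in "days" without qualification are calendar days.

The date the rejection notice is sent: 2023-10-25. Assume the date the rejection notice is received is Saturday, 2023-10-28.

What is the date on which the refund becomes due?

Adding 21 calendar days to 2023-10-25 gives 2023-11-15, which is the last day of the replacement period.
The last day of the standstill period: 8 business days after Wednesday, 2023-11-15, skipping weekends — Nov 16, Nov 17, Nov 20, Nov 21, Nov 22, Nov 23, Nov 24, Nov 27 — lands on Monday, 2023-11-27.
The last day of the appeal period: 2023-11-27 + 45 days = 2024-01-11.
The date on which the refund becomes due: 2024-01-11 + 5 days = 2024-01-16.

2024-01-16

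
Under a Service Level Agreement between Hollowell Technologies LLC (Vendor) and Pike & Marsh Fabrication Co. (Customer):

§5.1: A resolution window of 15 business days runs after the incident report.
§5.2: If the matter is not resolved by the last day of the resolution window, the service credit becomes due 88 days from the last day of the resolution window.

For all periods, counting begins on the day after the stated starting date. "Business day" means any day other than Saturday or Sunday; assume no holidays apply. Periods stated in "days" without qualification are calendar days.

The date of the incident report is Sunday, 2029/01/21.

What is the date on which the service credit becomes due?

The last day of the resolution window: counting 15 business days from Sunday, 2029/01/21 (Jan 22, Jan 23, Jan 24, Jan 25, …, Feb 7, Feb 8, Feb 9, skipping weekends) reaches Friday, 2029/02/09.
Adding 88 calendar days to 2029/02/09 gives 2029/05/08, which is the date on which the service credit becomes due.

2029/05/08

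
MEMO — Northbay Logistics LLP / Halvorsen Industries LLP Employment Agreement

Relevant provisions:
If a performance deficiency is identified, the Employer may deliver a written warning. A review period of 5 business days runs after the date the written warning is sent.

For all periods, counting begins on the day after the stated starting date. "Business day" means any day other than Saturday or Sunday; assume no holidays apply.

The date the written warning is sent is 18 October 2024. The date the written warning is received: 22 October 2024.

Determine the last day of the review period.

25 October 2024

The last day of the review period: 5 business days after Friday, 18 October 2024, skipping weekends — Oct 21, Oct 22, Oct 23, Oct 24, Oct 25 — lands on Friday, 25 October 2024.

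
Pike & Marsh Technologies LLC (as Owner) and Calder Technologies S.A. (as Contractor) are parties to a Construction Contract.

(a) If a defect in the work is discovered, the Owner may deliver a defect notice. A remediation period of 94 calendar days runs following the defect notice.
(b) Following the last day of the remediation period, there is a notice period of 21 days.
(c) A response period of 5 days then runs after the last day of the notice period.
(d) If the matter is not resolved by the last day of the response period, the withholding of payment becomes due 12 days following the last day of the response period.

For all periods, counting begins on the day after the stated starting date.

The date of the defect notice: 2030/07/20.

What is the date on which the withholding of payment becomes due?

Adding 94 calendar days to 2030/07/20 gives 2030/10/22, which is the last day of the remediation period.
Adding 21 calendar days to 2030/10/22 gives 2030/11/12, which is the last day of the notice period.
Adding 5 calendar days to 2030/11/12 gives 2030/11/17, which is the last day of the response period.
The date on which the withholding of payment becomes due: 2030/11/17 + 12 days = 2030/11/29.

2030/11/29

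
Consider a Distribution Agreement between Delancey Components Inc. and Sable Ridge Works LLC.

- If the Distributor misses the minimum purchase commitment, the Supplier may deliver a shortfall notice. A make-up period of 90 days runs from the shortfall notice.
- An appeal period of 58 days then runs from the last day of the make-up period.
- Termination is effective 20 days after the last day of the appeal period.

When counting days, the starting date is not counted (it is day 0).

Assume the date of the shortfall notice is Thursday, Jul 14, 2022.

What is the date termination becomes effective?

Dec 29, 2022

Adding 90 calendar days to Jul 14, 2022 gives Oct 12, 2022, which is the last day of the make-up period.
The last day of the appeal period: 58 calendar days after Oct 12, 2022 is Dec 9, 2022.
Adding 20 calendar days to Dec 9, 2022 gives Dec 29, 2022, which is the date termination becomes effective.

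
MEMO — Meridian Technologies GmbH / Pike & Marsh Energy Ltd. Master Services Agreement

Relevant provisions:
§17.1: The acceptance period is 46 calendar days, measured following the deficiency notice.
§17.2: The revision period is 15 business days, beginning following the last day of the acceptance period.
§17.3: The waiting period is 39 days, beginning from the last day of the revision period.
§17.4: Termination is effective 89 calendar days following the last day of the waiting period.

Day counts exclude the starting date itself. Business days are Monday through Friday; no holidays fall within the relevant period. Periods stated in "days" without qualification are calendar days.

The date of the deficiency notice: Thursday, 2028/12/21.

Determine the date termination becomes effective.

Adding 46 calendar days to 2028/12/21 gives 2029/02/05, which is the last day of the acceptance period.
From Monday, 2029/02/05, 15 business days (Feb 6, Feb 7, Feb 8, Feb 9, …, Feb 22, Feb 23, Feb 26, skipping weekends) brings us to Monday, 2029/02/26, which is the last day of the revision period.
The last day of the waiting period: 2029/02/26 + 39 days = 2029/04/06.
Adding 89 calendar days to 2029/04/06 gives 2029/07/04, which is the date termination becomes effective.

2029/07/04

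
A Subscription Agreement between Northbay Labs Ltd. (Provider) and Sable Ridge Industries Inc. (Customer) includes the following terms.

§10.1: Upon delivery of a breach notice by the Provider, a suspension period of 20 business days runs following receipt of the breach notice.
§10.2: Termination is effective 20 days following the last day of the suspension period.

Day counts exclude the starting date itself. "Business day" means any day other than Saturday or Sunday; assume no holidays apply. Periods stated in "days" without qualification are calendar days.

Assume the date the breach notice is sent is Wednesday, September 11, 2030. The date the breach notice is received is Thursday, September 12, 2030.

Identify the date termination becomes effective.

October 30, 2030

The last day of the suspension period: counting 20 business days from Thursday, September 12, 2030 (Sep 13, Sep 16, Sep 17, Sep 18, …, Oct 8, Oct 9, Oct 10, skipping weekends) reaches Thursday, October 10, 2030.
The date termination becomes effective: 20 calendar days after October 10, 2030 is October 30, 2030.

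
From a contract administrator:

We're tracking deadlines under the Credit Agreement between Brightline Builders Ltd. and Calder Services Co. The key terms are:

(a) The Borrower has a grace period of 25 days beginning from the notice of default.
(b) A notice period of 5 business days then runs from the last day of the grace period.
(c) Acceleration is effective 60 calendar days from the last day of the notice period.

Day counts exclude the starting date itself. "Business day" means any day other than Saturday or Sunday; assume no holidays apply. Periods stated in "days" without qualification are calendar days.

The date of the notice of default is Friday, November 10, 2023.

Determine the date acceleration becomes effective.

The last day of the grace period: November 10, 2023 + 25 days = December 5, 2023.
The last day of the notice period: 5 business days after Tuesday, December 5, 2023, skipping weekends — Dec 6, Dec 7, Dec 8, Dec 11, Dec 12 — lands on Tuesday, December 12, 2023.
The date acceleration becomes effective: December 12, 2023 + 60 days = February 10, 2024.

February 10, 2024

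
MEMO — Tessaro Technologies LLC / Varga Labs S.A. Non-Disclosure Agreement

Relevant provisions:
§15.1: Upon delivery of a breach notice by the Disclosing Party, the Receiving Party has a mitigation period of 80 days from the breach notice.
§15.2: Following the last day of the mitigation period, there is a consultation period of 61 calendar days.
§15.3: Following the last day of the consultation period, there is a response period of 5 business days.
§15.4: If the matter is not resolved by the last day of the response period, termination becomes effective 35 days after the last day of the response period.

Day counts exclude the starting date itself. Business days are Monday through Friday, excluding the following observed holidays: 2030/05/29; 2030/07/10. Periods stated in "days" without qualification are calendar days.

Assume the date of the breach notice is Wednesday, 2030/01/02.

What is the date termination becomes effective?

The last day of the mitigation period: 80 calendar days after 2030/01/02 is 2030/03/23.
Adding 61 calendar days to 2030/03/23 gives 2030/05/23, which is the last day of the consultation period.
From Thursday, 2030/05/23, 5 business days (May 24, May 27, May 28, May 30, May 31, skipping weekends and the listed holiday on May 29) brings us to Friday, 2030/05/31, which is the last day of the response period.
Adding 35 calendar days to 2030/05/31 gives 2030/07/05, which is the date termination becomes effective.

2030/07/05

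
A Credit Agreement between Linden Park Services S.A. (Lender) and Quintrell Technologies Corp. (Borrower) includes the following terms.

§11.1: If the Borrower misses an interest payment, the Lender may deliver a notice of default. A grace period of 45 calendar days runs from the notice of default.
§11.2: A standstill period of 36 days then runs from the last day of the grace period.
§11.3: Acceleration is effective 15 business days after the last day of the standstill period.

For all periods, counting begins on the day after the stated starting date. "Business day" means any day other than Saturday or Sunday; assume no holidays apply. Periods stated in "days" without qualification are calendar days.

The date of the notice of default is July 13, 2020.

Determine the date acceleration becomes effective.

The last day of the grace period: July 13, 2020 + 45 days = August 27, 2020.
The last day of the standstill period: 36 calendar days after August 27, 2020 is October 2, 2020.
From Friday, October 2, 2020, 15 business days (Oct 5, Oct 6, Oct 7, Oct 8, …, Oct 21, Oct 22, Oct 23, skipping weekends) brings us to Friday, October 23, 2020, which is the date acceleration becomes effective.

October 23, 2020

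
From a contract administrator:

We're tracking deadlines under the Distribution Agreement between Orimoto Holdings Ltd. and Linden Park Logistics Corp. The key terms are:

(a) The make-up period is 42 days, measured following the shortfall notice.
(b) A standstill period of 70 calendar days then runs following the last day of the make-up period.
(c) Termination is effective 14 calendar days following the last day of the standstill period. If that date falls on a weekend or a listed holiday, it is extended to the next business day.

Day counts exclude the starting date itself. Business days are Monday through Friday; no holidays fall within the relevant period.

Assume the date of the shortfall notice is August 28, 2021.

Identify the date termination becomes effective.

Adding 42 calendar days to August 28, 2021 gives October 9, 2021, which is the last day of the make-up period.
The last day of the standstill period: October 9, 2021 + 70 days = December 18, 2021.
The date termination becomes effective: 14 calendar days after December 18, 2021 is January 1, 2022. That falls on a Saturday, so it rolls to the next business day, Monday, January 3, 2022.

January 3, 2022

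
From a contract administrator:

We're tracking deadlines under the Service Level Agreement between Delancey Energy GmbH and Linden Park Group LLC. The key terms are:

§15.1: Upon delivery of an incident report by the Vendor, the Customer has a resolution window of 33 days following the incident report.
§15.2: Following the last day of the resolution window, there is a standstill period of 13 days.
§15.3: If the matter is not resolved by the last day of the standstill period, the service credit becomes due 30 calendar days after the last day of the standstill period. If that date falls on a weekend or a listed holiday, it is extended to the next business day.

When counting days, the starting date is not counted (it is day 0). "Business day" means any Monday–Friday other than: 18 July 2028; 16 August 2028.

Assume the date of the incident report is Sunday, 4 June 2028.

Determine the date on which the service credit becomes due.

The last day of the resolution window: 4 June 2028 + 33 days = 7 July 2028.
The last day of the standstill period: 13 calendar days after 7 July 2028 is 20 July 2028.
Adding 30 calendar days to 20 July 2028 gives 19 August 2028, which is the date on which the service credit becomes due. That falls on a Saturday, so it rolls to the next business day, Monday, 21 August 2028.

21 August 2028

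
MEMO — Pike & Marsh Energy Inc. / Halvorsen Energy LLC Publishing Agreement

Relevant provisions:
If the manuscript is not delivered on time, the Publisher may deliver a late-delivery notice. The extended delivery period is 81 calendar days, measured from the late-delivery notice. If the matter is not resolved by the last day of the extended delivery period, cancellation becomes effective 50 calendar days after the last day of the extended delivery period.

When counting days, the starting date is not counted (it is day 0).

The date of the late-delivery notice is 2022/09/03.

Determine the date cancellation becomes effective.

2023/01/12

The last day of the extended delivery period: 2022/09/03 + 81 days = 2022/11/23.
The date cancellation becomes effective: 2022/11/23 + 50 days = 2023/01/12.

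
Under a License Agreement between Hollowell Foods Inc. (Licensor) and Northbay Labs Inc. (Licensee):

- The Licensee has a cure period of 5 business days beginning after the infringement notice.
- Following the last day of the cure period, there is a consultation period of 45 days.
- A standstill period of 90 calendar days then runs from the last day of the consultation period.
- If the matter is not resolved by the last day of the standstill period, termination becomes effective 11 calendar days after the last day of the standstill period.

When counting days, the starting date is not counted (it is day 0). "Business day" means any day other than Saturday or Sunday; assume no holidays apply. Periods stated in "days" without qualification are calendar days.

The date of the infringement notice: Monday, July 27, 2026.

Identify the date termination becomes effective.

December 27, 2026

From Monday, July 27, 2026, 5 business days (Jul 28, Jul 29, Jul 30, Jul 31, Aug 3, skipping weekends) brings us to Monday, August 3, 2026, which is the last day of the cure period.
Adding 45 calendar days to August 3, 2026 gives September 17, 2026, which is the last day of the consultation period.
The last day of the standstill period: September 17, 2026 + 90 days = December 16, 2026.
Adding 11 calendar days to December 16, 2026 gives December 27, 2026, which is the date termination becomes effective.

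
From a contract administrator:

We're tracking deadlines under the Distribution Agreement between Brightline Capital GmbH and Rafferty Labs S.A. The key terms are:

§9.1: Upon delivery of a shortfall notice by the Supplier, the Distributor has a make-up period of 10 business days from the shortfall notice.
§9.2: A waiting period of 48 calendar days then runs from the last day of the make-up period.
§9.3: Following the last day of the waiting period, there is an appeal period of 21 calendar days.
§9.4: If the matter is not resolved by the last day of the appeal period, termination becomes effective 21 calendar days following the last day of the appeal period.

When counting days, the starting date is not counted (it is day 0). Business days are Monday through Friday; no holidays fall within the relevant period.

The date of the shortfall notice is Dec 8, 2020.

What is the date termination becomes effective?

The last day of the make-up period: 10 business days after Tuesday, Dec 8, 2020, skipping weekends — Dec 9, Dec 10, Dec 11, Dec 14, Dec 15, Dec 16, Dec 17, Dec 18, Dec 21, Dec 22 — lands on Tuesday, Dec 22, 2020.
Adding 48 calendar days to Dec 22, 2020 gives Feb 8, 2021, which is the last day of the waiting period.
Adding 21 calendar days to Feb 8, 2021 gives Mar 1, 2021, which is the last day of the appeal period.
Adding 21 calendar days to Mar 1, 2021 gives Mar 22, 2021, which is the date termination becomes effective.

Mar 22, 2021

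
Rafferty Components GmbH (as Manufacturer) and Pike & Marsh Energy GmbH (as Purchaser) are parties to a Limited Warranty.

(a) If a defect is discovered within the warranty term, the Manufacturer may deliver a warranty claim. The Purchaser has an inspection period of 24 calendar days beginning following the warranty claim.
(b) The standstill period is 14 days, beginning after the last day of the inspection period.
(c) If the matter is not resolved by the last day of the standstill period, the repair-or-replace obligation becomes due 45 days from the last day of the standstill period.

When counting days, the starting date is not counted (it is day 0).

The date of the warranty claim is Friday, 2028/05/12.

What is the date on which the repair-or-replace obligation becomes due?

2028/08/03

The last day of the inspection period: 2028/05/12 + 24 days = 2028/06/05.
Adding 14 calendar days to 2028/06/05 gives 2028/06/19, which is the last day of the standstill period.
The date on which the repair-or-replace obligation becomes due: 2028/06/19 + 45 days = 2028/08/03.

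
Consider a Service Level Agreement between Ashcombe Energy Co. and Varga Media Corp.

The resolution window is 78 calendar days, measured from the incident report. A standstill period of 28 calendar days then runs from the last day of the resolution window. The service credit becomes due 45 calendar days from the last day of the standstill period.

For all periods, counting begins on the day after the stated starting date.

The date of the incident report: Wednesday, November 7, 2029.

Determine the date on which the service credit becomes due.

The last day of the resolution window: November 7, 2029 + 78 days = January 24, 2030.
The last day of the standstill period: January 24, 2030 + 28 days = February 21, 2030.
The date on which the service credit becomes due: 45 calendar days after February 21, 2030 is April 7, 2030.

April 7, 2030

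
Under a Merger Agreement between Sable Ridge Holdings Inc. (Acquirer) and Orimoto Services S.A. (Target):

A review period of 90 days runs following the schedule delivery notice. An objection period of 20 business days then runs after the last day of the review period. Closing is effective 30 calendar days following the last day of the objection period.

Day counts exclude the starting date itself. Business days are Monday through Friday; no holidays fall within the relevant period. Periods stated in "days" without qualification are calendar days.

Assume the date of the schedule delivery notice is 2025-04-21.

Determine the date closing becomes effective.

The last day of the review period: 90 calendar days after 2025-04-21 is 2025-07-20.
The last day of the objection period: 20 business days after Sunday, 2025-07-20, skipping weekends — Jul 21, Jul 22, Jul 23, Jul 24, …, Aug 13, Aug 14, Aug 15 — lands on Friday, 2025-08-15.
Adding 30 calendar days to 2025-08-15 gives 2025-09-14, which is the date closing becomes effective.

2025-09-14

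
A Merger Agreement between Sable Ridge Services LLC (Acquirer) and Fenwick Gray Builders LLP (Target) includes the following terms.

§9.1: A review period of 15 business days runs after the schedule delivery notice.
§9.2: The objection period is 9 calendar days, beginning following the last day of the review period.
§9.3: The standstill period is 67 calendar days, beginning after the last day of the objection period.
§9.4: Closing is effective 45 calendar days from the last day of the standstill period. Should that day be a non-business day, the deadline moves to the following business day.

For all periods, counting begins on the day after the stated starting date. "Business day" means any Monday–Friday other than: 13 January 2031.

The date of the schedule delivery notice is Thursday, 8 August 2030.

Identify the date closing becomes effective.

30 December 2030

The last day of the review period: counting 15 business days from Thursday, 8 August 2030 (Aug 9, Aug 12, Aug 13, Aug 14, …, Aug 27, Aug 28, Aug 29, skipping weekends) reaches Thursday, 29 August 2030.
The last day of the objection period: 29 August 2030 + 9 days = 7 September 2030.
Adding 67 calendar days to 7 September 2030 gives 13 November 2030, which is the last day of the standstill period.
Adding 45 calendar days to 13 November 2030 gives 28 December 2030, which is the date closing becomes effective. That falls on a Saturday, so it rolls to the next business day, Monday, 30 December 2030.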